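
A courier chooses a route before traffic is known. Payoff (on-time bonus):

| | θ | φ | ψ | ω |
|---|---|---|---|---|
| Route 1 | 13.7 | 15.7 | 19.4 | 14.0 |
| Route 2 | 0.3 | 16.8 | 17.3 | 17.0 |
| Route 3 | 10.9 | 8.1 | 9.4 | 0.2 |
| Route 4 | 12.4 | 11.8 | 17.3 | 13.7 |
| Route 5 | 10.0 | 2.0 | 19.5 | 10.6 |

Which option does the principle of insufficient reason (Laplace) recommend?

Route 1

Row averages: Route 1=15.7, Route 2=12.85, Route 3=7.15, Route 4=13.8, Route 5=10.525
Highest average = 15.7 → Route 1.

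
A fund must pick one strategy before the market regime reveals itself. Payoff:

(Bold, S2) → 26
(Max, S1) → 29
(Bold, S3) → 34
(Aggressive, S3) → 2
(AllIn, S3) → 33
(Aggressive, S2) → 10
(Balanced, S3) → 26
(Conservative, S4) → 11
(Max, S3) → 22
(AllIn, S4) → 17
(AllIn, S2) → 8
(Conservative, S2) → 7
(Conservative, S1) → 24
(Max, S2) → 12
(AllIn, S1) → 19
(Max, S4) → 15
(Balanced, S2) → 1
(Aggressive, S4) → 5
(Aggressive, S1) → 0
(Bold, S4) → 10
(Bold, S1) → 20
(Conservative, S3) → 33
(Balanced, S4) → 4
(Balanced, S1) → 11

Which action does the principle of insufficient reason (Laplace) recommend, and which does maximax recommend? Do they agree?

laplace → Bold; maximax → Bold (agree)

Row averages: Conservative=18.75, Balanced=10.5, Aggressive=4.25, Bold=22.5, AllIn=19.25, Max=19.5
Highest average = 22.5 → Bold.
Row maxima: Conservative=33, Balanced=26, Aggressive=10, Bold=34, AllIn=33, Max=29
Best best-case = 34 → Bold.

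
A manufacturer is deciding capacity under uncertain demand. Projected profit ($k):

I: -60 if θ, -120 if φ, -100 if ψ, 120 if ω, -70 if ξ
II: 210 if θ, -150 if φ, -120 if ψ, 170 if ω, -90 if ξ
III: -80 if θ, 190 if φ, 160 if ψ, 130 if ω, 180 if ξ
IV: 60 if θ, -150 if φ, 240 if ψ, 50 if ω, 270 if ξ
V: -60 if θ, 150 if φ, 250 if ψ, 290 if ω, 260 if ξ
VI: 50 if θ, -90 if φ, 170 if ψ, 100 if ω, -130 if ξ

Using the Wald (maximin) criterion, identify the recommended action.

V

Row minima: I=-120, II=-150, III=-80, IV=-150, V=-60, VI=-130
Best worst-case = -60 → V.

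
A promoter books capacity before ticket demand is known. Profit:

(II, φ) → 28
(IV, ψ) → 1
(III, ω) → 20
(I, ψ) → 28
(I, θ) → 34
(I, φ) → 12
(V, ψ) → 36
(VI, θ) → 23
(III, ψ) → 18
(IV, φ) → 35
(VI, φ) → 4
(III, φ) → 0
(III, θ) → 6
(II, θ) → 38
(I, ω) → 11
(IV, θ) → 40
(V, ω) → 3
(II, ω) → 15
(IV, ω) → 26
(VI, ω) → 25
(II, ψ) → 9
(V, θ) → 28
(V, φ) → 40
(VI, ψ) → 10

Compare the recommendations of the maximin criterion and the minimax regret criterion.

Row minima: I=11, II=9, III=0, IV=1, V=3, VI=4
Best worst-case = 11 → I.
Column bests: θ=40, φ=40, ψ=36, ω=26.
I regrets: 6, 28, 8, 15 → max 28
II regrets: 2, 12, 27, 11 → max 27
III regrets: 34, 40, 18, 6 → max 40
IV regrets: 0, 5, 35, 0 → max 35
V regrets: 12, 0, 0, 23 → max 23
VI regrets: 17, 36, 26, 1 → max 36
Smallest max regret = 23 → V.

maximin → I; minimax regret → V (disagree)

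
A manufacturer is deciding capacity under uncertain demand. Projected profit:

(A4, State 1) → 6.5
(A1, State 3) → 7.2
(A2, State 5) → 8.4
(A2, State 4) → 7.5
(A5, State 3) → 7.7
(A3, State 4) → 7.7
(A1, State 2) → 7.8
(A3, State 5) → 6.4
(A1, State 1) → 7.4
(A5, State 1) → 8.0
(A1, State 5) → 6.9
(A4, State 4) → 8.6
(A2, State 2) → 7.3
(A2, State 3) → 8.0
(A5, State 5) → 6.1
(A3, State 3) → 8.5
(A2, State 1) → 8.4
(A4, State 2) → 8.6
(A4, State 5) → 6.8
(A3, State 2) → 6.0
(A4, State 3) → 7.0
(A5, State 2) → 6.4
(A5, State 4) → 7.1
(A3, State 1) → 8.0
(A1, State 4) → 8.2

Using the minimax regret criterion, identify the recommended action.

A2

Column bests: State 1=8.4, State 2=8.6, State 3=8.5, State 4=8.6, State 5=8.4.
A1 regrets: 1.0, 0.8, 1.3, 0.4, 1.5 → max 1.5
A2 regrets: 0.0, 1.3, 0.5, 1.1, 0.0 → max 1.3
A3 regrets: 0.4, 2.6, 0.0, 0.9, 2.0 → max 2.6
A4 regrets: 1.9, 0.0, 1.5, 0.0, 1.6 → max 1.9
A5 regrets: 0.4, 2.2, 0.8, 1.5, 2.3 → max 2.3
Smallest max regret = 1.3 → A2.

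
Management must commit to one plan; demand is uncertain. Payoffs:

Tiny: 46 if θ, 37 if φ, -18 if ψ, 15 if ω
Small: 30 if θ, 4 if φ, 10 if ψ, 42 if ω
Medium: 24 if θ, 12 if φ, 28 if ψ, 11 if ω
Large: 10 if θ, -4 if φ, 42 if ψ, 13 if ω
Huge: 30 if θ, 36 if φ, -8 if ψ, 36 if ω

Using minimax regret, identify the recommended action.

Column bests: θ=46, φ=37, ψ=42, ω=42.
Tiny regrets: 0, 0, 60, 27 → max 60
Small regrets: 16, 33, 32, 0 → max 33
Medium regrets: 22, 25, 14, 31 → max 31
Large regrets: 36, 41, 0, 29 → max 41
Huge regrets: 16, 1, 50, 6 → max 50
Smallest max regret = 31 → Medium.

Medium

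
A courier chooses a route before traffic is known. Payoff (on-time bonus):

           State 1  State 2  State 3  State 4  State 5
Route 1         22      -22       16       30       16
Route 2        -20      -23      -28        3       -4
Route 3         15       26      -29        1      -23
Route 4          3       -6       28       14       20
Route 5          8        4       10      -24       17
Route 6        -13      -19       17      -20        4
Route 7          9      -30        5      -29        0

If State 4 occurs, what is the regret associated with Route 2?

27

Best payoff under State 4 is 30.
Regret = 30 − 3 = 27.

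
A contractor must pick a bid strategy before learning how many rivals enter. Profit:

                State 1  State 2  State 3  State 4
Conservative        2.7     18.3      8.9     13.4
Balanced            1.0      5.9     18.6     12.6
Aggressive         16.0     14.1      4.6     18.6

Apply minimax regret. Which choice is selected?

Conservative

Column bests: State 1=16.0, State 2=18.3, State 3=18.6, State 4=18.6.
Conservative regrets: 13.3, 0.0, 9.7, 5.2 → max 13.3
Balanced regrets: 15.0, 12.4, 0.0, 6.0 → max 15.0
Aggressive regrets: 0.0, 4.2, 14.0, 0.0 → max 14.0
Smallest max regret = 13.3 → Conservative.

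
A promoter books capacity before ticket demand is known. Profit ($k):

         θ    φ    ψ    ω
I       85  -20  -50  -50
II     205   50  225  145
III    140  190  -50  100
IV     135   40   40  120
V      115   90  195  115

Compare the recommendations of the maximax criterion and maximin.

Row maxima: I=85, II=225, III=190, IV=135, V=195
Best best-case = 225 → II.
Row minima: I=-50, II=50, III=-50, IV=40, V=90
Best worst-case = 90 → V.

maximax → II; maximin → V (disagree)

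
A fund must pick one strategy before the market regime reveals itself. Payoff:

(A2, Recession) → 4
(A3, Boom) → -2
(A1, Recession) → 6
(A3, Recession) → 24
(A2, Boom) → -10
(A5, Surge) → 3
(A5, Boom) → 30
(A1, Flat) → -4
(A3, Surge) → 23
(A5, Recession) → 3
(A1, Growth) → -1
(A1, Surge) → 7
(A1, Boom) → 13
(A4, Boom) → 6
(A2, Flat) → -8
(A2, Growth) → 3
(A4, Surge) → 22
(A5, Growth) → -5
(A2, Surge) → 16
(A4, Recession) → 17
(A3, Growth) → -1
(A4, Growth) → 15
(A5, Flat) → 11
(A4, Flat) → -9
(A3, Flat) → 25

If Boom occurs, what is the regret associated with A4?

24

Best payoff under Boom is 30.
Regret = 30 − 6 = 24.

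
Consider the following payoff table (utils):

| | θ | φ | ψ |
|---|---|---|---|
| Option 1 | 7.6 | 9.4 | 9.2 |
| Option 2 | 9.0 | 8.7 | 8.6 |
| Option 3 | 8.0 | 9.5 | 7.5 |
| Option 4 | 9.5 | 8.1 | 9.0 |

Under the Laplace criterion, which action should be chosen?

Option 4

Row averages: Option 1=131/15, Option 2=263/30, Option 3=25/3, Option 4=133/15
Highest average = 133/15 → Option 4.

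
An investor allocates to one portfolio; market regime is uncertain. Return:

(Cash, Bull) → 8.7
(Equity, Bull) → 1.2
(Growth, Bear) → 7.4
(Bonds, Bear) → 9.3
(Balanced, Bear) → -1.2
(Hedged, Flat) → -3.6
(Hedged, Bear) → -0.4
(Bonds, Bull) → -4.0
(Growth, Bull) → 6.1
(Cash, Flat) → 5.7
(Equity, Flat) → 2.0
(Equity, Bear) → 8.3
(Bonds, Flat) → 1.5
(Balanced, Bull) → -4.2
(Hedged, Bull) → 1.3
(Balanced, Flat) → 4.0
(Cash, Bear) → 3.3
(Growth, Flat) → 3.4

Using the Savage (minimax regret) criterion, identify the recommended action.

Growth

Column bests: Bear=9.3, Flat=5.7, Bull=8.7.
Balanced regrets: 10.5, 1.7, 12.9 → max 12.9
Equity regrets: 1.0, 3.7, 7.5 → max 7.5
Hedged regrets: 9.7, 9.3, 7.4 → max 9.7
Cash regrets: 6.0, 0.0, 0.0 → max 6.0
Bonds regrets: 0.0, 4.2, 12.7 → max 12.7
Growth regrets: 1.9, 2.3, 2.6 → max 2.6
Smallest max regret = 2.6 → Growth.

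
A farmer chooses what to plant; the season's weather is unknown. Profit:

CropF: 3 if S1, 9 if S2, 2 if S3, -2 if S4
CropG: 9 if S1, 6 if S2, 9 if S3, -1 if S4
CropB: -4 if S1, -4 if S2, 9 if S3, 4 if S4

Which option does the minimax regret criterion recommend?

Column bests: S1=9, S2=9, S3=9, S4=4.
CropF regrets: 6, 0, 7, 6 → max 7
CropG regrets: 0, 3, 0, 5 → max 5
CropB regrets: 13, 13, 0, 0 → max 13
Smallest max regret = 5 → CropG.

CropG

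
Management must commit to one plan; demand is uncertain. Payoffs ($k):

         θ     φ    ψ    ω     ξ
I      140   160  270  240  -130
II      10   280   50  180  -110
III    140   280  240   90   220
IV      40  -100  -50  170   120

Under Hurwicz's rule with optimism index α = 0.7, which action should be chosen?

I: 0.7·270 + 0.3·(-130) = 150
II: 0.7·280 + 0.3·(-110) = 163
III: 0.7·280 + 0.3·90 = 223
IV: 0.7·170 + 0.3·(-100) = 89
Highest Hurwicz score = 223 → III.

III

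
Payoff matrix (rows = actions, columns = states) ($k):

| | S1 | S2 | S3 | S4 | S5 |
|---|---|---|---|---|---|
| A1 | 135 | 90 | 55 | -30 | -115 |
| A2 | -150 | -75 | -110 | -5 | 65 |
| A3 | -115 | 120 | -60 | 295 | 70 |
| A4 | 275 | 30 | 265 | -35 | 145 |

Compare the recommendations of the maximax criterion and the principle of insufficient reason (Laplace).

maximax → A3; laplace → A4 (disagree)

Row maxima: A1=135, A2=65, A3=295, A4=275
Best best-case = 295 → A3.
Row averages: A1=27, A2=-55, A3=62, A4=136
Highest average = 136 → A4.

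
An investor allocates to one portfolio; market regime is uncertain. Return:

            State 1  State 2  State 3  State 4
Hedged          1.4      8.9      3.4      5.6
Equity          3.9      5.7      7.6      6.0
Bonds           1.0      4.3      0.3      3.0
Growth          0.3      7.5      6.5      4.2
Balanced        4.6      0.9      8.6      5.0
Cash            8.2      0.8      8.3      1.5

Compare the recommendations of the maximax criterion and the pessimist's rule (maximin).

Row maxima: Hedged=8.9, Equity=7.6, Bonds=4.3, Growth=7.5, Balanced=8.6, Cash=8.3
Best best-case = 8.9 → Hedged.
Row minima: Hedged=1.4, Equity=3.9, Bonds=0.3, Growth=0.3, Balanced=0.9, Cash=0.8
Best worst-case = 3.9 → Equity.

maximax → Hedged; maximin → Equity (disagree)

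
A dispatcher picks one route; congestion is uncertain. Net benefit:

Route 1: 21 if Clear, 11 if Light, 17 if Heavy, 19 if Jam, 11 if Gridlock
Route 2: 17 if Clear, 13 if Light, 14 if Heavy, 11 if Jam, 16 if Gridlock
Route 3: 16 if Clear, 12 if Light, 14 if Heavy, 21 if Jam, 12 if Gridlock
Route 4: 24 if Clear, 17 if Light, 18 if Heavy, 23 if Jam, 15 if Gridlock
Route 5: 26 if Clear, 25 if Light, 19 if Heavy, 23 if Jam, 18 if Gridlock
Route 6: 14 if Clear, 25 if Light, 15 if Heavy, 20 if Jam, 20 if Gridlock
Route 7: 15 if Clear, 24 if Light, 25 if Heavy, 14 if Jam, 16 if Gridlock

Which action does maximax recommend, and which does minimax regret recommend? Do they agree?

Row maxima: Route 1=21, Route 2=17, Route 3=21, Route 4=24, Route 5=26, Route 6=25, Route 7=25
Best best-case = 26 → Route 5.
Column bests: Clear=26, Light=25, Heavy=25, Jam=23, Gridlock=20.
Route 1 regrets: 5, 14, 8, 4, 9 → max 14
Route 2 regrets: 9, 12, 11, 12, 4 → max 12
Route 3 regrets: 10, 13, 11, 2, 8 → max 13
Route 4 regrets: 2, 8, 7, 0, 5 → max 8
Route 5 regrets: 0, 0, 6, 0, 2 → max 6
Route 6 regrets: 12, 0, 10, 3, 0 → max 12
Route 7 regrets: 11, 1, 0, 9, 4 → max 11
Smallest max regret = 6 → Route 5.

maximax → Route 5; minimax regret → Route 5 (agree)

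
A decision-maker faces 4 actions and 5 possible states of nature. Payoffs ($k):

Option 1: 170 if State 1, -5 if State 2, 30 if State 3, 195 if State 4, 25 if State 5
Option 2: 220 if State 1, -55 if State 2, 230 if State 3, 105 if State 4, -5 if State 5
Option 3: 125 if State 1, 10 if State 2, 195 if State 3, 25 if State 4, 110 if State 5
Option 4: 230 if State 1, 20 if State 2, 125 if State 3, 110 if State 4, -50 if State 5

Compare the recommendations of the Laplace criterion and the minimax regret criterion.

Row averages: Option 1=83, Option 2=99, Option 3=93, Option 4=87
Highest average = 99 → Option 2.
Column bests: State 1=230, State 2=20, State 3=230, State 4=195, State 5=110.
Option 1 regrets: 60, 25, 200, 0, 85 → max 200
Option 2 regrets: 10, 75, 0, 90, 115 → max 115
Option 3 regrets: 105, 10, 35, 170, 0 → max 170
Option 4 regrets: 0, 0, 105, 85, 160 → max 160
Smallest max regret = 115 → Option 2.

laplace → Option 2; minimax regret → Option 2 (agree)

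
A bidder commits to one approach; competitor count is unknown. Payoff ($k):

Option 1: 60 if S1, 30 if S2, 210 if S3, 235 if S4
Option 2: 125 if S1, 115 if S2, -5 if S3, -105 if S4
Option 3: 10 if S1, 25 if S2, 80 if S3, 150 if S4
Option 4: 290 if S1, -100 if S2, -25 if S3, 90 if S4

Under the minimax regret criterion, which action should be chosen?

Option 1

Column bests: S1=290, S2=115, S3=210, S4=235.
Option 1 regrets: 230, 85, 0, 0 → max 230
Option 2 regrets: 165, 0, 215, 340 → max 340
Option 3 regrets: 280, 90, 130, 85 → max 280
Option 4 regrets: 0, 215, 235, 145 → max 235
Smallest max regret = 230 → Option 1.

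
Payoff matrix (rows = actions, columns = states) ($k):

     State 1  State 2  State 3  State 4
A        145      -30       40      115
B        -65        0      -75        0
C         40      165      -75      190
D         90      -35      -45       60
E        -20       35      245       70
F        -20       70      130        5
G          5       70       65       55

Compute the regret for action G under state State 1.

140

Best payoff under State 1 is 145.
Regret = 145 − 5 = 140.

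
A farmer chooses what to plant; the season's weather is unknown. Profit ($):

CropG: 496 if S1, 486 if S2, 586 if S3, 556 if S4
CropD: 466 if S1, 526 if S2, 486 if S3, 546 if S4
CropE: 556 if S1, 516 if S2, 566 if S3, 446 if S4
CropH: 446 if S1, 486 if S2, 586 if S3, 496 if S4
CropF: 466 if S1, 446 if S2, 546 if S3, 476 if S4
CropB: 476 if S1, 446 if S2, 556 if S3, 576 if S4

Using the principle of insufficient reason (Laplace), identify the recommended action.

CropG

Row averages: CropG=531, CropD=506, CropE=521, CropH=503.5, CropF=483.5, CropB=513.5
Highest average = 531 → CropG.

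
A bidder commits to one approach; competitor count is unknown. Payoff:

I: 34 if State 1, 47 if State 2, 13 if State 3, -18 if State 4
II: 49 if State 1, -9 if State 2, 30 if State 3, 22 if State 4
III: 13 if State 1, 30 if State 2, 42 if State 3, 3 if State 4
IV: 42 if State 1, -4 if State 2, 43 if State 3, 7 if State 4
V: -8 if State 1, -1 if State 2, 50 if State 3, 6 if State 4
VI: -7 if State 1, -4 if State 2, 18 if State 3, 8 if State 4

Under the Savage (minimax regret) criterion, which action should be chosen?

Column bests: State 1=49, State 2=47, State 3=50, State 4=22.
I regrets: 15, 0, 37, 40 → max 40
II regrets: 0, 56, 20, 0 → max 56
III regrets: 36, 17, 8, 19 → max 36
IV regrets: 7, 51, 7, 15 → max 51
V regrets: 57, 48, 0, 16 → max 57
VI regrets: 56, 51, 32, 14 → max 56
Smallest max regret = 36 → III.

III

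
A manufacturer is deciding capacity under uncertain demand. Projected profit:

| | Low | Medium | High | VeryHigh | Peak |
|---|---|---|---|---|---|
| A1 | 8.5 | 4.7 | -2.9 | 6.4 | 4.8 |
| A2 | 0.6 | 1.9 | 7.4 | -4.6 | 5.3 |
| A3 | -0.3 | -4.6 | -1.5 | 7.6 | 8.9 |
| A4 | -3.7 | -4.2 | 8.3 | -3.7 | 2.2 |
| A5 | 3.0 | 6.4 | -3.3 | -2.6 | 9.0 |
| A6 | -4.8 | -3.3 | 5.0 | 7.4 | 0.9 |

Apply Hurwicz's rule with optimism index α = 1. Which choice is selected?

A5

A1: 1·8.5 + 0·(-2.9) = 8.5
A2: 1·7.4 + 0·(-4.6) = 7.4
A3: 1·8.9 + 0·(-4.6) = 8.9
A4: 1·8.3 + 0·(-4.2) = 8.3
A5: 1·9.0 + 0·(-3.3) = 9
A6: 1·7.4 + 0·(-4.8) = 7.4
Highest Hurwicz score = 9 → A5.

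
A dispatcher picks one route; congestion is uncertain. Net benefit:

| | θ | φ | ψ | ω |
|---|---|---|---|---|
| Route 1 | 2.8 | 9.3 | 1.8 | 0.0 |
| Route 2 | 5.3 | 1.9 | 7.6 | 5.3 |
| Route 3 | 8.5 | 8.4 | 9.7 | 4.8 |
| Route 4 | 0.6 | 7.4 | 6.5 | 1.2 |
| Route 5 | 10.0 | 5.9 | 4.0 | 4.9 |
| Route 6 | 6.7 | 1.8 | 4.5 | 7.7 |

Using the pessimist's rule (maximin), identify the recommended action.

Route 3

Row minima: Route 1=0.0, Route 2=1.9, Route 3=4.8, Route 4=0.6, Route 5=4.0, Route 6=1.8
Best worst-case = 4.8 → Route 3.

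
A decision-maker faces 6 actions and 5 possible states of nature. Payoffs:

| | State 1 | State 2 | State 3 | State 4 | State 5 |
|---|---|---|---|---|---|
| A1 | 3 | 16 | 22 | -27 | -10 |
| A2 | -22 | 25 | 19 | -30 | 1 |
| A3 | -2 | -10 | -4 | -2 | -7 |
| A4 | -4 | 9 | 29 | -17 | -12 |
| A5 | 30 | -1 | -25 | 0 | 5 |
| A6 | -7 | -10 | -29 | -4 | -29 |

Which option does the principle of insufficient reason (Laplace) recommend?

Row averages: A1=0.8, A2=-1.4, A3=-5, A4=1, A5=1.8, A6=-15.8
Highest average = 1.8 → A5.

A5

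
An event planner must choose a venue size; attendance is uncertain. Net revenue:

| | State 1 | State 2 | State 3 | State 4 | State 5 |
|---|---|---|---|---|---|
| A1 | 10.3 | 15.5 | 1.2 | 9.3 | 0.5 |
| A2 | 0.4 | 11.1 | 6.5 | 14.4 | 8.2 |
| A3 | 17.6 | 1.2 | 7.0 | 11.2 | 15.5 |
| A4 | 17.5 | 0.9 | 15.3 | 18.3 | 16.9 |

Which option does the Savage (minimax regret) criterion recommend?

Column bests: State 1=17.6, State 2=15.5, State 3=15.3, State 4=18.3, State 5=16.9.
A1 regrets: 7.3, 0.0, 14.1, 9.0, 16.4 → max 16.4
A2 regrets: 17.2, 4.4, 8.8, 3.9, 8.7 → max 17.2
A3 regrets: 0.0, 14.3, 8.3, 7.1, 1.4 → max 14.3
A4 regrets: 0.1, 14.6, 0.0, 0.0, 0.0 → max 14.6
Smallest max regret = 14.3 → A3.

A3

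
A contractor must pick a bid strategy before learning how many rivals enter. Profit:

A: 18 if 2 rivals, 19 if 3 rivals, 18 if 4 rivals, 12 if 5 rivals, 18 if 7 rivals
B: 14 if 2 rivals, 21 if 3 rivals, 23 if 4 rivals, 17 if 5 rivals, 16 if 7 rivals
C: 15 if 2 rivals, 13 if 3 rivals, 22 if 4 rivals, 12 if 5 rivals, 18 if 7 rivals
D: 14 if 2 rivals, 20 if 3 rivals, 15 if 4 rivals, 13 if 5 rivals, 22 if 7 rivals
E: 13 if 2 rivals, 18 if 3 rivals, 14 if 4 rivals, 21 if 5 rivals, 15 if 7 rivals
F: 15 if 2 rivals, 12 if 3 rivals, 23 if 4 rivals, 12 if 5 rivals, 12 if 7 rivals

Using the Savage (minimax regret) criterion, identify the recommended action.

B

Column bests: 2 rivals=18, 3 rivals=21, 4 rivals=23, 5 rivals=21, 7 rivals=22.
A regrets: 0, 2, 5, 9, 4 → max 9
B regrets: 4, 0, 0, 4, 6 → max 6
C regrets: 3, 8, 1, 9, 4 → max 9
D regrets: 4, 1, 8, 8, 0 → max 8
E regrets: 5, 3, 9, 0, 7 → max 9
F regrets: 3, 9, 0, 9, 10 → max 10
Smallest max regret = 6 → B.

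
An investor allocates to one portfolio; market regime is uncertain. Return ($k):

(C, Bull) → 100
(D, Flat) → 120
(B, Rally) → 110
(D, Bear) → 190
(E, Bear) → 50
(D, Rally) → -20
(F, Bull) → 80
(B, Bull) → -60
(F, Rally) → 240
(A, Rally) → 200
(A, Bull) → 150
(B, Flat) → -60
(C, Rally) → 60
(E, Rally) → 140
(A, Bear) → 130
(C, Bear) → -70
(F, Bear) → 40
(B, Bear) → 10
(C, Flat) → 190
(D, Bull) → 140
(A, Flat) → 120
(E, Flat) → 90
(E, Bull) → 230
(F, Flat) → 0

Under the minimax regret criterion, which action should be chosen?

Column bests: Bear=190, Flat=190, Bull=230, Rally=240.
A regrets: 60, 70, 80, 40 → max 80
B regrets: 180, 250, 290, 130 → max 290
C regrets: 260, 0, 130, 180 → max 260
D regrets: 0, 70, 90, 260 → max 260
E regrets: 140, 100, 0, 100 → max 140
F regrets: 150, 190, 150, 0 → max 190
Smallest max regret = 80 → A.

A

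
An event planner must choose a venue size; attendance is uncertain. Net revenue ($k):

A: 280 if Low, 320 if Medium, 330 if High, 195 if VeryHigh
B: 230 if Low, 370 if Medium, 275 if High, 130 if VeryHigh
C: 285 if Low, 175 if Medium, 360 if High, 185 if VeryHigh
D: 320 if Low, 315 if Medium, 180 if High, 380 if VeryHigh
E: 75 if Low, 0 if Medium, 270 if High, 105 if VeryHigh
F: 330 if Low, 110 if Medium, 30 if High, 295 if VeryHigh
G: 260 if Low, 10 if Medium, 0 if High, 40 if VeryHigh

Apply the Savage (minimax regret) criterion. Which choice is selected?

Column bests: Low=330, Medium=370, High=360, VeryHigh=380.
A regrets: 50, 50, 30, 185 → max 185
B regrets: 100, 0, 85, 250 → max 250
C regrets: 45, 195, 0, 195 → max 195
D regrets: 10, 55, 180, 0 → max 180
E regrets: 255, 370, 90, 275 → max 370
F regrets: 0, 260, 330, 85 → max 330
G regrets: 70, 360, 360, 340 → max 360
Smallest max regret = 180 → D.

D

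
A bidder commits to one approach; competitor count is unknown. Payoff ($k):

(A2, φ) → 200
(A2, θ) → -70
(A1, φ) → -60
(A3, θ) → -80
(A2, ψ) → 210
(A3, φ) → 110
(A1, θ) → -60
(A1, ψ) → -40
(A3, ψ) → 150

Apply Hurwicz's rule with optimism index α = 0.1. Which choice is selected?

A1: 0.1·(-40) + 0.9·(-60) = -58
A2: 0.1·210 + 0.9·(-70) = -42
A3: 0.1·150 + 0.9·(-80) = -57
Highest Hurwicz score = -42 → A2.

A2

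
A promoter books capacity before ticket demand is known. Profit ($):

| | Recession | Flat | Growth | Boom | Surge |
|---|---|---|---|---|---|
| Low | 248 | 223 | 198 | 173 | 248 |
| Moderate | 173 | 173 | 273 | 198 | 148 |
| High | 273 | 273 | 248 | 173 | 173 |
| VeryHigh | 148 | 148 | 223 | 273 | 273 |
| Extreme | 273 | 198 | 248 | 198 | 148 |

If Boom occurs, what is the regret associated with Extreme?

Best payoff under Boom is 273.
Regret = 273 − 198 = 75.

75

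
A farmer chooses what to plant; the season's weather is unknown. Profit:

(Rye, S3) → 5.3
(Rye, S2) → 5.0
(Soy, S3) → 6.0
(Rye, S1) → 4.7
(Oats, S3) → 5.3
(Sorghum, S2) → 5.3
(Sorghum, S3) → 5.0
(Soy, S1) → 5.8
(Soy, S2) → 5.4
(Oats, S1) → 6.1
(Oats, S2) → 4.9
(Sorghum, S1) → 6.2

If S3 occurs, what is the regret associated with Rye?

Best payoff under S3 is 6.0.
Regret = 6.0 − 5.3 = 0.7.

0.7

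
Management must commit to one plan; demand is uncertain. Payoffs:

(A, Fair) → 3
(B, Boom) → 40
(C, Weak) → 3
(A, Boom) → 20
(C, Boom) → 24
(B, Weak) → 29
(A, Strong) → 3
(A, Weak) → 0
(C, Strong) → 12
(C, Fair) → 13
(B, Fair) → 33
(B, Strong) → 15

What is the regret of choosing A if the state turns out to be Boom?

20

Best payoff under Boom is 40.
Regret = 40 − 20 = 20.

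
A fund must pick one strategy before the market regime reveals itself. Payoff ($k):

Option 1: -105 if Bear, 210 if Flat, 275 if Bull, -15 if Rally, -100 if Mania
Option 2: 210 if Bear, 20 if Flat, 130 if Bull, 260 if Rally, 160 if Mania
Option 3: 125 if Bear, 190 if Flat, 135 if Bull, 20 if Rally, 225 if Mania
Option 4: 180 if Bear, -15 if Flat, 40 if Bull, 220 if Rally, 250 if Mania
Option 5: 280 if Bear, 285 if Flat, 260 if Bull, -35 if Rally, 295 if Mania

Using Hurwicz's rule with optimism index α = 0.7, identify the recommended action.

Option 1: 0.7·275 + 0.3·(-105) = 161
Option 2: 0.7·260 + 0.3·20 = 188
Option 3: 0.7·225 + 0.3·20 = 163.5
Option 4: 0.7·250 + 0.3·(-15) = 170.5
Option 5: 0.7·295 + 0.3·(-35) = 196
Highest Hurwicz score = 196 → Option 5.

Option 5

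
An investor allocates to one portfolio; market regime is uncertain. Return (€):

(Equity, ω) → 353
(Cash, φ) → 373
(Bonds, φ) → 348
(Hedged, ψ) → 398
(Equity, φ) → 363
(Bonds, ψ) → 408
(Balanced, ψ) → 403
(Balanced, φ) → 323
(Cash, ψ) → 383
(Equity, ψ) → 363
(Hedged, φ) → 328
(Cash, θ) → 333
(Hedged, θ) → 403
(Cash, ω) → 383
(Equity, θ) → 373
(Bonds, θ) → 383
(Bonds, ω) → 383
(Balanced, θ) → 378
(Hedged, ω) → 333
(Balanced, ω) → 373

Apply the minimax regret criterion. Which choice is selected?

Bonds

Column bests: θ=403, φ=373, ψ=408, ω=383.
Hedged regrets: 0, 45, 10, 50 → max 50
Equity regrets: 30, 10, 45, 30 → max 45
Balanced regrets: 25, 50, 5, 10 → max 50
Cash regrets: 70, 0, 25, 0 → max 70
Bonds regrets: 20, 25, 0, 0 → max 25
Smallest max regret = 25 → Bonds.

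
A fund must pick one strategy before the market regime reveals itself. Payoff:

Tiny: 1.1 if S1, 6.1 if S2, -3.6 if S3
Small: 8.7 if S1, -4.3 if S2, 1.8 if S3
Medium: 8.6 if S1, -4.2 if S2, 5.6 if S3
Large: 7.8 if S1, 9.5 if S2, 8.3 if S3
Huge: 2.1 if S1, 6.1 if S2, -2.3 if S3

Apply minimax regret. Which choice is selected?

Column bests: S1=8.7, S2=9.5, S3=8.3.
Tiny regrets: 7.6, 3.4, 11.9 → max 11.9
Small regrets: 0.0, 13.8, 6.5 → max 13.8
Medium regrets: 0.1, 13.7, 2.7 → max 13.7
Large regrets: 0.9, 0.0, 0.0 → max 0.9
Huge regrets: 6.6, 3.4, 10.6 → max 10.6
Smallest max regret = 0.9 → Large.

Large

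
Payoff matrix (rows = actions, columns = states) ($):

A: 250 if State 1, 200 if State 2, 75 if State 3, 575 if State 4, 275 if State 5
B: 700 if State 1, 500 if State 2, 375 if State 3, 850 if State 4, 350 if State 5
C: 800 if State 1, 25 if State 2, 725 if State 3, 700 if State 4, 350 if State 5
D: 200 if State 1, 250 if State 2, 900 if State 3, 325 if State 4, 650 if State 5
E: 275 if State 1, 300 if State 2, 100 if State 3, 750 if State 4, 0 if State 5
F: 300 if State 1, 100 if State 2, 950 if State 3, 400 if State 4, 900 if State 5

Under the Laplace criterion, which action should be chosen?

Row averages: A=275, B=555, C=520, D=465, E=285, F=530
Highest average = 555 → B.

B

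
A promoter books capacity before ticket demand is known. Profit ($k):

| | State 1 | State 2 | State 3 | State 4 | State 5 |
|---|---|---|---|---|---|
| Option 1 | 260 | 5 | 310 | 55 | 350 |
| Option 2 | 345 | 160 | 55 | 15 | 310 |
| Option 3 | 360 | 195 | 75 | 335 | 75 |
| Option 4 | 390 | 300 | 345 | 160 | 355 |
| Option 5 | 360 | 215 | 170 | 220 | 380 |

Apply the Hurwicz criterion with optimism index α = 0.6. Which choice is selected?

Option 1: 0.6·350 + 0.4·5 = 212
Option 2: 0.6·345 + 0.4·15 = 213
Option 3: 0.6·360 + 0.4·75 = 246
Option 4: 0.6·390 + 0.4·160 = 298
Option 5: 0.6·380 + 0.4·170 = 296
Highest Hurwicz score = 298 → Option 4.

Option 4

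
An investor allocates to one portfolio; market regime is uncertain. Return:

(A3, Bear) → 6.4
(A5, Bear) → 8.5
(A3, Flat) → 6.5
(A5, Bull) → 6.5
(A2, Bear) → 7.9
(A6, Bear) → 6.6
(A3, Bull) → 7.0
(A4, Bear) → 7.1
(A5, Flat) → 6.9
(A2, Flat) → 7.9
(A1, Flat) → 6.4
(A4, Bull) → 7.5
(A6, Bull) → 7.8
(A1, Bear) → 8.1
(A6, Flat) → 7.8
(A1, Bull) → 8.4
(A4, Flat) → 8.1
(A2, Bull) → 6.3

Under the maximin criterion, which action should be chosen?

A4

Row minima: A1=6.4, A2=6.3, A3=6.4, A4=7.1, A5=6.5, A6=6.6
Best worst-case = 7.1 → A4.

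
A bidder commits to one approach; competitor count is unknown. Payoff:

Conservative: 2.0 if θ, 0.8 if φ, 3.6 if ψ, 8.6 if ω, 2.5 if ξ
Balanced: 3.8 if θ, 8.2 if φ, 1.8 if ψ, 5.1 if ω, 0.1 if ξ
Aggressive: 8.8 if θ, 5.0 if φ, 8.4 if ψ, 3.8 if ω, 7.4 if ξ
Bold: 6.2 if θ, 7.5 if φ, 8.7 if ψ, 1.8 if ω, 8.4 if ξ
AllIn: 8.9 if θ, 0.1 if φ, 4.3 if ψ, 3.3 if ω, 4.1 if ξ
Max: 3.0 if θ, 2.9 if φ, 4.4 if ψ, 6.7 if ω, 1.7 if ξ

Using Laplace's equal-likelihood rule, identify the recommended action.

Aggressive

Row averages: Conservative=3.5, Balanced=3.8, Aggressive=6.68, Bold=6.52, AllIn=4.14, Max=3.74
Highest average = 6.68 → Aggressive.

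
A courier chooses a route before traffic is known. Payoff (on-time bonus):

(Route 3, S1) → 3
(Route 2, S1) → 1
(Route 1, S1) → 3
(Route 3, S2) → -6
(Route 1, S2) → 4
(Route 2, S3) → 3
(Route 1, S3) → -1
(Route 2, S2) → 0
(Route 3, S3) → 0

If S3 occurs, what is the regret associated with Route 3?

Best payoff under S3 is 3.
Regret = 3 − 0 = 3.

3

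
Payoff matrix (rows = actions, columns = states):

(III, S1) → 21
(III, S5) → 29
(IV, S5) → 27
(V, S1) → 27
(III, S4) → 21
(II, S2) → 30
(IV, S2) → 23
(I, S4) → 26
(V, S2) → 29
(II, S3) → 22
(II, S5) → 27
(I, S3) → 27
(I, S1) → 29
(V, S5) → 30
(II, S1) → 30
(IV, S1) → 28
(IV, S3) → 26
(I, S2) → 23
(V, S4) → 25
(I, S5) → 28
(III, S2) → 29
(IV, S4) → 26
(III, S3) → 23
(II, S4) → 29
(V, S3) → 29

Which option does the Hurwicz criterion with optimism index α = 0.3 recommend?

I: 0.3·29 + 0.7·23 = 24.8
II: 0.3·30 + 0.7·22 = 24.4
III: 0.3·29 + 0.7·21 = 23.4
IV: 0.3·28 + 0.7·23 = 24.5
V: 0.3·30 + 0.7·25 = 26.5
Highest Hurwicz score = 26.5 → V.

V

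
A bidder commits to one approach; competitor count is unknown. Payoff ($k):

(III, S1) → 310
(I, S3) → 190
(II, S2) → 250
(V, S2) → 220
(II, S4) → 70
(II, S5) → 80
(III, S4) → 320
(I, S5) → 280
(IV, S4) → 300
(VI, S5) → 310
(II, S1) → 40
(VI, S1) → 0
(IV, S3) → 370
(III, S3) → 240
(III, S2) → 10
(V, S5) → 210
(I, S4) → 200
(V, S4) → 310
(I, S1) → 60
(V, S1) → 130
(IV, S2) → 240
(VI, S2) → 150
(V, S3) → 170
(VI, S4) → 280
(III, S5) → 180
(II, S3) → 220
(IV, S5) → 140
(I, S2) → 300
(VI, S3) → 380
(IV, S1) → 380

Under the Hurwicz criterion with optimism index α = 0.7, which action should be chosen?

IV

I: 0.7·300 + 0.3·60 = 228
II: 0.7·250 + 0.3·40 = 187
III: 0.7·320 + 0.3·10 = 227
IV: 0.7·380 + 0.3·140 = 308
V: 0.7·310 + 0.3·130 = 256
VI: 0.7·380 + 0.3·0 = 266
Highest Hurwicz score = 308 → IV.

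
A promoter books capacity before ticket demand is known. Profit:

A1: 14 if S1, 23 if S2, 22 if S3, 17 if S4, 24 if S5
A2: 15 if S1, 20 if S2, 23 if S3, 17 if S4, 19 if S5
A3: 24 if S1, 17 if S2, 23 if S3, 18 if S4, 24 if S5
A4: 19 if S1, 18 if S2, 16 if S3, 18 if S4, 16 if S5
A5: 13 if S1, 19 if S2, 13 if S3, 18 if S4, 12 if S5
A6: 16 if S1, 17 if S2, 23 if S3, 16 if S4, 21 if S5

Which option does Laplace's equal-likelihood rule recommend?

Row averages: A1=20, A2=18.8, A3=21.2, A4=17.4, A5=15, A6=18.6
Highest average = 21.2 → A3.

A3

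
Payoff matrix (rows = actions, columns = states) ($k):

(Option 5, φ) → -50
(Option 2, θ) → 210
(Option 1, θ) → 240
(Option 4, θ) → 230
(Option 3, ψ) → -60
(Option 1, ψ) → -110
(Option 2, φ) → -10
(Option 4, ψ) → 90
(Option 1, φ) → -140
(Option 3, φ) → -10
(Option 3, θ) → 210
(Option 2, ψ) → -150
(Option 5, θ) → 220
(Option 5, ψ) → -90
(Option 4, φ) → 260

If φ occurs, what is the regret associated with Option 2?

Best payoff under φ is 260.
Regret = 260 − (-10) = 270.

270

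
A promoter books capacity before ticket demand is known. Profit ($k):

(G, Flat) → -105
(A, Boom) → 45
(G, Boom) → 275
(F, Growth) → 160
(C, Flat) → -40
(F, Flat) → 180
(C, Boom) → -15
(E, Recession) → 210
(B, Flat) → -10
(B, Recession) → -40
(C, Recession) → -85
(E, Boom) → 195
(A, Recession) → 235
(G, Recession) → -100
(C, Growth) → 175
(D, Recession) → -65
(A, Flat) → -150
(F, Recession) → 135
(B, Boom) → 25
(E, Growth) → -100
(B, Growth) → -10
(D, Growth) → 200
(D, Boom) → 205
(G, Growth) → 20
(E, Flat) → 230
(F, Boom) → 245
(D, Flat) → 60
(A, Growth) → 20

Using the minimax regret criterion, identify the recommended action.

F

Column bests: Recession=235, Flat=230, Growth=200, Boom=275.
A regrets: 0, 380, 180, 230 → max 380
B regrets: 275, 240, 210, 250 → max 275
C regrets: 320, 270, 25, 290 → max 320
D regrets: 300, 170, 0, 70 → max 300
E regrets: 25, 0, 300, 80 → max 300
F regrets: 100, 50, 40, 30 → max 100
G regrets: 335, 335, 180, 0 → max 335
Smallest max regret = 100 → F.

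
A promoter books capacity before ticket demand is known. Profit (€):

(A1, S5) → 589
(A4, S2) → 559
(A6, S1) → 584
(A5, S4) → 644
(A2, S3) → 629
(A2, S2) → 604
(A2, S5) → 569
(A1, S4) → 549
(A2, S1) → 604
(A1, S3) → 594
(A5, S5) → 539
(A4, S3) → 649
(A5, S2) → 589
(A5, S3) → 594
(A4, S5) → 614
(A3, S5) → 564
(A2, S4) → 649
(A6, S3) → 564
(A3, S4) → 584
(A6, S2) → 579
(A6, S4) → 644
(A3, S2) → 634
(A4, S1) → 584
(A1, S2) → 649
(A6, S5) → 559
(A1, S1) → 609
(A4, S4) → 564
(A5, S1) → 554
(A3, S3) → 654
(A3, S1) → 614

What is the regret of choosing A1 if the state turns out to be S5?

Best payoff under S5 is 614.
Regret = 614 − 589 = 25.

25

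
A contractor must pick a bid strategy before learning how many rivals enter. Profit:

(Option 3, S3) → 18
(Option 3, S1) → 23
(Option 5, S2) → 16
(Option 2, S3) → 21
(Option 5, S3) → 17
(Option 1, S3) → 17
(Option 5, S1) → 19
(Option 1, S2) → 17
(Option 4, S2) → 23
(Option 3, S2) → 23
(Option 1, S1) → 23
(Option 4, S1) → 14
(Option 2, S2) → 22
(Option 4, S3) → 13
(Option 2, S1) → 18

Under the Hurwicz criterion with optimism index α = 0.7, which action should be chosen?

Option 1: 0.7·23 + 0.3·17 = 21.2
Option 2: 0.7·22 + 0.3·18 = 20.8
Option 3: 0.7·23 + 0.3·18 = 21.5
Option 4: 0.7·23 + 0.3·13 = 20
Option 5: 0.7·19 + 0.3·16 = 18.1
Highest Hurwicz score = 21.5 → Option 3.

Option 3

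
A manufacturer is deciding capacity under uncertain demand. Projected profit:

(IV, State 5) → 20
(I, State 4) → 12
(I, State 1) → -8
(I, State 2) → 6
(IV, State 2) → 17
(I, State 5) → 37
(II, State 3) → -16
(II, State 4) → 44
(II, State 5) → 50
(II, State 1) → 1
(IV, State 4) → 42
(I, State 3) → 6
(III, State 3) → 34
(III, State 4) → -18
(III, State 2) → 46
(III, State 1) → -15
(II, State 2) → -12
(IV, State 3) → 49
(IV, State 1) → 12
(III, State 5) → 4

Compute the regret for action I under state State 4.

Best payoff under State 4 is 44.
Regret = 44 − 12 = 32.

32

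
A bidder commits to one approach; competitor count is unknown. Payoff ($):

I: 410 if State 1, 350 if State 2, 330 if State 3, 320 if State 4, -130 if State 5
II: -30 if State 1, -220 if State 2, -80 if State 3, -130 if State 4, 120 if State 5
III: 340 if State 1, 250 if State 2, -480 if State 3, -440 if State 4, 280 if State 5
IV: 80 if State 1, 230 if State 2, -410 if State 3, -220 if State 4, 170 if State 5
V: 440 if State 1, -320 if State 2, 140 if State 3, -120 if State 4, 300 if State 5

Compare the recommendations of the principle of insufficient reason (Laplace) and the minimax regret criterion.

laplace → I; minimax regret → I (agree)

Row averages: I=256, II=-68, III=-10, IV=-30, V=88
Highest average = 256 → I.
Column bests: State 1=440, State 2=350, State 3=330, State 4=320, State 5=300.
I regrets: 30, 0, 0, 0, 430 → max 430
II regrets: 470, 570, 410, 450, 180 → max 570
III regrets: 100, 100, 810, 760, 20 → max 810
IV regrets: 360, 120, 740, 540, 130 → max 740
V regrets: 0, 670, 190, 440, 0 → max 670
Smallest max regret = 430 → I.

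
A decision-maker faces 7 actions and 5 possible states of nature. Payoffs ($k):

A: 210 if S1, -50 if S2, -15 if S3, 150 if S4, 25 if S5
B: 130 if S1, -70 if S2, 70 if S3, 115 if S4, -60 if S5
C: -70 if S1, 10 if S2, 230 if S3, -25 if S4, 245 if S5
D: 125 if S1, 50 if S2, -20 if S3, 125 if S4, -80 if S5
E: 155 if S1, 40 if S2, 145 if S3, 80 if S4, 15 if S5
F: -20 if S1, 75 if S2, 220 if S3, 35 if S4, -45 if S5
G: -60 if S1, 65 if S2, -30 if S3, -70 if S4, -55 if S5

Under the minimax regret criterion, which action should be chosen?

Column bests: S1=210, S2=75, S3=230, S4=150, S5=245.
A regrets: 0, 125, 245, 0, 220 → max 245
B regrets: 80, 145, 160, 35, 305 → max 305
C regrets: 280, 65, 0, 175, 0 → max 280
D regrets: 85, 25, 250, 25, 325 → max 325
E regrets: 55, 35, 85, 70, 230 → max 230
F regrets: 230, 0, 10, 115, 290 → max 290
G regrets: 270, 10, 260, 220, 300 → max 300
Smallest max regret = 230 → E.

E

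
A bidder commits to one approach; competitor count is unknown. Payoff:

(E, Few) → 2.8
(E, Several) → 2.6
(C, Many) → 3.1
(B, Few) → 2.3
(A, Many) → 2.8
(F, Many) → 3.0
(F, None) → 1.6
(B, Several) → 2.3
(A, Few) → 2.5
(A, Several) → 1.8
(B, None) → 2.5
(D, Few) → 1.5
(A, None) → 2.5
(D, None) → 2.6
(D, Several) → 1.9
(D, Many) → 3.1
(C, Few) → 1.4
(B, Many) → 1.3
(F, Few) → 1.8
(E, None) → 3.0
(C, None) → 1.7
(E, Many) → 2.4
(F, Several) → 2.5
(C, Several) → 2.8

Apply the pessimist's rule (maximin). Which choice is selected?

E

Row minima: A=1.8, B=1.3, C=1.4, D=1.5, E=2.4, F=1.6
Best worst-case = 2.4 → E.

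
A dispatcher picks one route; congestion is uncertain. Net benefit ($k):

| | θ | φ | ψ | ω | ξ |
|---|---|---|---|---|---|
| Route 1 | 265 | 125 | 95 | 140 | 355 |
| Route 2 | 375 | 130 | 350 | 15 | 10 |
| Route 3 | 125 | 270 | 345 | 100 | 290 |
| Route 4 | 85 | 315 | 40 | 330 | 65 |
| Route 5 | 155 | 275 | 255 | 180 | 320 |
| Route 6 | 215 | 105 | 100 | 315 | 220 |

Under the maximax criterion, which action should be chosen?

Row maxima: Route 1=355, Route 2=375, Route 3=345, Route 4=330, Route 5=320, Route 6=315
Best best-case = 375 → Route 2.

Route 2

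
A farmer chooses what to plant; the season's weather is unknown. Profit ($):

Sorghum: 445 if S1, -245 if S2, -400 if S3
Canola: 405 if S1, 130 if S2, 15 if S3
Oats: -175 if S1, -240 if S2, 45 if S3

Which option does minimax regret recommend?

Canola

Column bests: S1=445, S2=130, S3=45.
Sorghum regrets: 0, 375, 445 → max 445
Canola regrets: 40, 0, 30 → max 40
Oats regrets: 620, 370, 0 → max 620
Smallest max regret = 40 → Canola.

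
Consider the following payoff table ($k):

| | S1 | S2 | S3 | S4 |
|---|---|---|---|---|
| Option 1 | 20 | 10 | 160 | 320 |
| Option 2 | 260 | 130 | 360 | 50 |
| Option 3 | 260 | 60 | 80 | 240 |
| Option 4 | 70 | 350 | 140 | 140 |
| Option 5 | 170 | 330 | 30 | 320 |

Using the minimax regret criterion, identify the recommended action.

Option 4

Column bests: S1=260, S2=350, S3=360, S4=320.
Option 1 regrets: 240, 340, 200, 0 → max 340
Option 2 regrets: 0, 220, 0, 270 → max 270
Option 3 regrets: 0, 290, 280, 80 → max 290
Option 4 regrets: 190, 0, 220, 180 → max 220
Option 5 regrets: 90, 20, 330, 0 → max 330
Smallest max regret = 220 → Option 4.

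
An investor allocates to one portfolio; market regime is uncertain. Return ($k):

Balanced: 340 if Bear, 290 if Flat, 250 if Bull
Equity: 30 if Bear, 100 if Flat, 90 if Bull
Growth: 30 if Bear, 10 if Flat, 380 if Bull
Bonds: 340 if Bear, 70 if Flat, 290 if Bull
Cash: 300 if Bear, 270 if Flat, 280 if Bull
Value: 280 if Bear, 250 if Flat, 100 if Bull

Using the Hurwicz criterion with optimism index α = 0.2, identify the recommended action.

Cash

Balanced: 0.2·340 + 0.8·250 = 268
Equity: 0.2·100 + 0.8·30 = 44
Growth: 0.2·380 + 0.8·10 = 84
Bonds: 0.2·340 + 0.8·70 = 124
Cash: 0.2·300 + 0.8·270 = 276
Value: 0.2·280 + 0.8·100 = 136
Highest Hurwicz score = 276 → Cash.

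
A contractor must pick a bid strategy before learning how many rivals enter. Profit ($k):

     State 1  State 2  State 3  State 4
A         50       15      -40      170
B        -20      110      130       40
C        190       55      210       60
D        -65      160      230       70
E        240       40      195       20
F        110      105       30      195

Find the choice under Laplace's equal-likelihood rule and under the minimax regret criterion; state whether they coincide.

Row averages: A=48.75, B=65, C=128.75, D=98.75, E=123.75, F=110
Highest average = 128.75 → C.
Column bests: State 1=240, State 2=160, State 3=230, State 4=195.
A regrets: 190, 145, 270, 25 → max 270
B regrets: 260, 50, 100, 155 → max 260
C regrets: 50, 105, 20, 135 → max 135
D regrets: 305, 0, 0, 125 → max 305
E regrets: 0, 120, 35, 175 → max 175
F regrets: 130, 55, 200, 0 → max 200
Smallest max regret = 135 → C.

laplace → C; minimax regret → C (agree)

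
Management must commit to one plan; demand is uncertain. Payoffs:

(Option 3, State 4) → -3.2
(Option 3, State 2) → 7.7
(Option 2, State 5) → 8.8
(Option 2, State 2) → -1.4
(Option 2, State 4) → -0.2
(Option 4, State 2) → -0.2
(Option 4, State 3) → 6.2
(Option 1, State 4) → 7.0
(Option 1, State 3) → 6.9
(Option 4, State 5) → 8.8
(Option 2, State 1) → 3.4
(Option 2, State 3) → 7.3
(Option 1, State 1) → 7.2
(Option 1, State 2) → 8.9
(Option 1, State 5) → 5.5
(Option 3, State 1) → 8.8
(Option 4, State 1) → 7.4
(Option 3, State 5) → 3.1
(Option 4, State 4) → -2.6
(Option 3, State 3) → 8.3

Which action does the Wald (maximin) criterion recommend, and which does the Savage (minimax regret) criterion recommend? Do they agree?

Row minima: Option 1=5.5, Option 2=-1.4, Option 3=-3.2, Option 4=-2.6
Best worst-case = 5.5 → Option 1.
Column bests: State 1=8.8, State 2=8.9, State 3=8.3, State 4=7.0, State 5=8.8.
Option 1 regrets: 1.6, 0.0, 1.4, 0.0, 3.3 → max 3.3
Option 2 regrets: 5.4, 10.3, 1.0, 7.2, 0.0 → max 10.3
Option 3 regrets: 0.0, 1.2, 0.0, 10.2, 5.7 → max 10.2
Option 4 regrets: 1.4, 9.1, 2.1, 9.6, 0.0 → max 9.6
Smallest max regret = 3.3 → Option 1.

maximin → Option 1; minimax regret → Option 1 (agree)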